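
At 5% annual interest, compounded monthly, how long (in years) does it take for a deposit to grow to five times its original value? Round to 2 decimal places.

(1 + 0.00416667)^(12t) = 5.
12t = ln 5 / ln(1 + 0.00416667) ≈ 1.6094/0.00415801 ≈ 387.0693.
t ≈ 32.2558.

32.26 years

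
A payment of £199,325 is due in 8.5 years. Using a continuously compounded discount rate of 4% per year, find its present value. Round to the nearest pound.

£141,874

P = A·e^(−rt) = 199,325·e^(−0.34).
e^(−0.34) ≈ 0.711770322763, so P ≈ 141,873.6196.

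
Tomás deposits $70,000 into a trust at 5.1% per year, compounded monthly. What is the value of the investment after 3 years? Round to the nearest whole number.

Periodic rate = 5.1%/12 = 0.00425; periods = 12·3 = 36.
A = 70,000·(1 + 0.00425)^36 ≈ 70,000·1.164947234 ≈ 81,546.3064.

$81,546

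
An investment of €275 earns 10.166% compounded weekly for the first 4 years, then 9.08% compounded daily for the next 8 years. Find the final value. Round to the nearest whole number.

€853

Phase 1: 275·(1 + 0.001955)^208 ≈ 412.8210.
Phase 2: 412.8210·(1 + 0.0908/365)^2920 ≈ 853.4814.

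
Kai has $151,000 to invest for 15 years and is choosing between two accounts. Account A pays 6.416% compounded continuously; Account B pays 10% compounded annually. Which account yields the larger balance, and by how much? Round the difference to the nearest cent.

Account B, by $235,450.69

Account A growth factor: e^(0.06416·15) = e^0.9624 ≈ 2.61797207267; balance ≈ 395,313.7830.
Account B growth factor: (1 + 0.1)^15 ≈ 4.17724816942; balance ≈ 630,764.4736.
Account B is larger by 235,450.6906.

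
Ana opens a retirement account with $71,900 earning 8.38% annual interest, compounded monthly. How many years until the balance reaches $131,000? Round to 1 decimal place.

7.2 years

(1 + 0.00698333)^(12t) = 131,000/71,900 = 1.822.
12t·ln(1 + 0.00698333) = ln(1.822); 12t = 0.59992/0.00695906 ≈ 86.2072.
t ≈ 7.1839 years.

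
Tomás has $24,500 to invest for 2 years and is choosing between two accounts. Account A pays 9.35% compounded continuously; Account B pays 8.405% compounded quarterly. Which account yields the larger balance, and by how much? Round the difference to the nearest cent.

A: e^(0.0935·2) = e^0.187 ≈ 1.205627285, so 24,500 × 1.205627285 ≈ 29,537.8685.
B: (1 + 0.0210125)^8 ≈ 1.180996125, so 24,500 × 1.180996125 ≈ 28,934.4051.
Difference ≈ 603.4634 in favor of A.

Account A, by $603.46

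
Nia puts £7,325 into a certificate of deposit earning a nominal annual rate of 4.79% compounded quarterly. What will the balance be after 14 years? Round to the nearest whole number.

£14,266

Periodic rate = 4.79%/4 = 0.011975; periods = 4·14 = 56.
A = 7,325·(1 + 0.011975)^56 ≈ 7,325·1.9476364338 ≈ 14,266.4369.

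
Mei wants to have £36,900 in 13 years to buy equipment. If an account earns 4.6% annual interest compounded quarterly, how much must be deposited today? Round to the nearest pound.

£20,361

Periodic rate = 4.6%/4 = 0.0115; 52 periods.
P = 36,900/(1 + 0.0115)^52 ≈ 36,900/1.8122834714 ≈ 20,361.0531.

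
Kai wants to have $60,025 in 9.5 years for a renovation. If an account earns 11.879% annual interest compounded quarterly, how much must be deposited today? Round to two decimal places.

$19,740.82

Growth factor = (1 + 0.0296975)^38 ≈ 3.0406540852.
P = 60,025/3.0406540852 ≈ 19,740.8184.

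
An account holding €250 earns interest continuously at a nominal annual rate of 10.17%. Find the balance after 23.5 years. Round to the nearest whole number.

A = P·e^(rt) = 250·e^(0.1017·23.5) = 250·e^2.38995.
e^2.38995 ≈ 10.91294828, so A ≈ 2,728.2371.

€2,728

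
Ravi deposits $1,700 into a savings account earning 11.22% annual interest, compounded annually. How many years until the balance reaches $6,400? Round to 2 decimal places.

12.47 years

We need (1 + 0.1122)^t = 3.7647, so t = ln 3.7647 / ln 1.1122 ≈ 12.4663.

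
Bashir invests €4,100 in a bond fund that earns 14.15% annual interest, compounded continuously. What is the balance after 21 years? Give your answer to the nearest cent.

€80,036.84

A = P·e^(rt) = 4,100·e^(0.1415·21) = 4,100·e^2.9715.
e^2.9715 ≈ 19.521179415, so A ≈ 80,036.8356.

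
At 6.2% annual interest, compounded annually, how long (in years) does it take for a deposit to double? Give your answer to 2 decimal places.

11.52 years

(1 + 0.062)^t = 2.
t = ln 2 / ln(1 + 0.062) ≈ 0.69315/0.0601539 ≈ 11.5229.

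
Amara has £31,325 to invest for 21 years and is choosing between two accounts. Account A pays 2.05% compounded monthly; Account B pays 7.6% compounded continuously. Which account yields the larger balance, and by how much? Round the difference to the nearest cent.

A: (1 + 0.0205/12)^252 ≈ 1.5374615304, so 31,325 × 1.5374615304 ≈ 48,160.9824.
B: e^(0.076·21) = e^1.596 ≈ 4.93325986618, so 31,325 × 4.93325986618 ≈ 154,534.3653.
Difference ≈ 106,373.3829 in favor of B.

Account B, by £106,373.38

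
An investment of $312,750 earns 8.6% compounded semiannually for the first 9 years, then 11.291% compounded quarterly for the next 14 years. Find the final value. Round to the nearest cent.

$3,171,837.32

After 9 years at 8.6%: 312,750 × 2.133622348403 ≈ 667,290.3895.
Then 14 years at 11.291%: 667,290.3895 × 4.75330886577 ≈ 3,171,837.3243.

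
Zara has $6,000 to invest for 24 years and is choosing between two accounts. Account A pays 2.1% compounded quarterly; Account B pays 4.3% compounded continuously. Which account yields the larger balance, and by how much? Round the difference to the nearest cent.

Account B, by $6,921.15

A: (1 + 0.00525)^96 ≈ 1.653148435, so 6,000 × 1.653148435 ≈ 9,918.8906.
B: e^(0.043·24) = e^1.032 ≈ 2.8066735722, so 6,000 × 2.8066735722 ≈ 16,840.0414.
Difference ≈ 6,921.1508 in favor of B.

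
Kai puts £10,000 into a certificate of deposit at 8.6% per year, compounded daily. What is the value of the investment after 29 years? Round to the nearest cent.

£121,060.61

Growth factor = (1 + 0.086/365)^10585 ≈ 12.1060609536.
A ≈ 10,000 × 12.1060609536 ≈ 121,060.6095.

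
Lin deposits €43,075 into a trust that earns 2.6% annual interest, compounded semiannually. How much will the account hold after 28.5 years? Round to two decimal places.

Periodic rate = 2.6%/2 = 0.013; periods = 2·28.5 = 57.
A = 43,075·(1 + 0.013)^57 ≈ 43,075·2.0880379397 ≈ 89,942.2343.

€89,942.23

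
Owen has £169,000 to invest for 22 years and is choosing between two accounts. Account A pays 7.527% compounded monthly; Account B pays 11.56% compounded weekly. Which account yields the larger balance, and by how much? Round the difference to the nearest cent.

Account A growth factor: (1 + 0.0062725)^264 ≈ 5.21098122915; balance ≈ 880,655.8277.
Account B growth factor: (1 + 0.1156/52)^1144 ≈ 12.68445614125; balance ≈ 2,143,673.0879.
Account B is larger by 1,263,017.2601.

Account B, by £1,263,017.26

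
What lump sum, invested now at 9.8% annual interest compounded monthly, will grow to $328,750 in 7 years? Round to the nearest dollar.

Periodic rate = 9.8%/12 = 0.00816667; 84 periods.
P = 328,750/(1 + 0.098/12)^84 ≈ 328,750/1.98023196389 ≈ 166,015.9042.

$166,016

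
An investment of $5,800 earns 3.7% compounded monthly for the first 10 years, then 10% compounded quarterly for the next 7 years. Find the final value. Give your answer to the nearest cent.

$16,754.75

Phase 1: 5,800·(1 + 0.037/12)^120 ≈ 8,392.0822.
Phase 2: 8,392.0822·(1 + 0.025)^28 ≈ 16,754.7504.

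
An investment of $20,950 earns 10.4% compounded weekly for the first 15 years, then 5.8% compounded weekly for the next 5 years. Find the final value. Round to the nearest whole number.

After 15 years at 10.4%: 20,950 × 4.75141313965 ≈ 99,542.1053.
Then 5 years at 5.8%: 99,542.1053 × 1.33621152462 ≈ 133,009.3083.

$133,009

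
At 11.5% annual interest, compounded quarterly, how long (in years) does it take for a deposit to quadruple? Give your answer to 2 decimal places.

12.23 years

(1 + 0.02875)^(4t) = 4.
4t = ln 4 / ln(1 + 0.02875) ≈ 1.3863/0.0283445 ≈ 48.9088.
t ≈ 12.2272.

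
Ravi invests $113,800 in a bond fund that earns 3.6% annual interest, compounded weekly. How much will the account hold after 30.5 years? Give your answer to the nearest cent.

$341,061.43

Growth factor = (1 + 0.036/52)^1586 ≈ 2.99702490539.
A ≈ 113,800 × 2.99702490539 ≈ 341,061.4342.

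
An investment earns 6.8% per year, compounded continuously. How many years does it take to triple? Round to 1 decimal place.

16.2 years

e^(0.068t) = 3, so 0.068t = ln 3 ≈ 1.0986.
t ≈ 1.0986/0.068 ≈ 16.1561.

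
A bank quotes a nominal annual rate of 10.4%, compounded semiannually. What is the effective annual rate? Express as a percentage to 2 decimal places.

10.67%

EAR = (1 + 10.4%/2)^2 − 1 = (1 + 0.052)^2 − 1.
(1 + 0.052)^2 ≈ 1.106704, so EAR ≈ 10.67040%.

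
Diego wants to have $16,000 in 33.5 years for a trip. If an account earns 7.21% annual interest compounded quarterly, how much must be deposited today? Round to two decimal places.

Periodic rate = 7.21%/4 = 0.018025; 134 periods.
P = 16,000/(1 + 0.018025)^134 ≈ 16,000/10.955479642 ≈ 1,460.4564.

$1,460.46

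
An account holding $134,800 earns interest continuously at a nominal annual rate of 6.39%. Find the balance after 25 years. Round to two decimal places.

$666,001.68

A = P·e^(rt) = 134,800·e^(0.0639·25) = 134,800·e^1.5975.
e^1.5975 ≈ 4.94066530867, so A ≈ 666,001.6836.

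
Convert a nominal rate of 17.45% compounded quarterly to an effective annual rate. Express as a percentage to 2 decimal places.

One year is 4 periods at 0.043625 each: (1 + 0.043625)^4 ≈ 1.186255.
EAR = 1.186255 − 1 ≈ 18.62546%.

18.63%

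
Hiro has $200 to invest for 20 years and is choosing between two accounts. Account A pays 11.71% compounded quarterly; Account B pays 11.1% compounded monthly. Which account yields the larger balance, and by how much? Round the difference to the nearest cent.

Account A, by $188.84

Account A growth factor: (1 + 0.029275)^80 ≈ 10.05805366; balance ≈ 2,011.6107.
Account B growth factor: (1 + 0.00925)^240 ≈ 9.113851328; balance ≈ 1,822.7703.
Account A is larger by 188.8405.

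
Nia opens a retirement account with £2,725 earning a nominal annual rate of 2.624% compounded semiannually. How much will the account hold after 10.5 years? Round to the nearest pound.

Growth factor = (1 + 0.01312)^21 ≈ 1.314857433.
A ≈ 2,725 × 1.314857433 ≈ 3,582.9865.

£3,583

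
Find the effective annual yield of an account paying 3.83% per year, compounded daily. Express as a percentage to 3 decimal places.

EAR = (1 + 3.83%/365)^365 − 1 = (1 + 0.000104932)^365 − 1.
(1 + 0.000104932)^365 ≈ 1.039041, so EAR ≈ 3.90408%.

3.904%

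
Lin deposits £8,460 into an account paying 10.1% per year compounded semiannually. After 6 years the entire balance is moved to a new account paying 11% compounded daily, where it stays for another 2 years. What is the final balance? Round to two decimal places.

After 6 years at 10.1%: 8,460 × 1.8061452816 ≈ 15,279.9891.
Then 2 years at 11%: 15,279.9891 × 1.2460354313 ≈ 19,039.4078.

£19,039.41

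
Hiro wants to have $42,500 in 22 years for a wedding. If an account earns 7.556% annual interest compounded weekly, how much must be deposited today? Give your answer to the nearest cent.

Growth factor = (1 + 0.07556/52)^1144 ≈ 5.2651699763.
P = 42,500/5.2651699763 ≈ 8,071.9141.

$8,071.91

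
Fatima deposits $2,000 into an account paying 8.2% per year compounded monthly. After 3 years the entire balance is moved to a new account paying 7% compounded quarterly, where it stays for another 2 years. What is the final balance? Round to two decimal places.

$2,936.15

Phase 1: 2,000·(1 + 0.082/12)^36 ≈ 2,555.6600.
Phase 2: 2,555.6600·(1 + 0.0175)^8 ≈ 2,936.1512.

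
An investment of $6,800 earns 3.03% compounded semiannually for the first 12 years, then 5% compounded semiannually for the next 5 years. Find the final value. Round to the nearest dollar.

$12,487

After 12 years at 3.03%: 6,800 × 1.4345815958 ≈ 9,755.1549.
Then 5 years at 5%: 9,755.1549 × 1.2800845442 ≈ 12,487.4230.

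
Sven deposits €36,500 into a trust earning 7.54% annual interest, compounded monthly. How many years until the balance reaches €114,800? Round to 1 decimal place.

15.2 years

We need (1 + 0.00628333)^(12t) = 3.1452, so 12t = ln 3.1452 / ln 1.006283 ≈ 182.9404.
t ≈ 182.9404/12 = 15.2450 years.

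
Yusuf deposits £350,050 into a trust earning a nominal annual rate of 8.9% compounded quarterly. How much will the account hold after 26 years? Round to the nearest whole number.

£3,451,998

Periodic rate = 8.9%/4 = 0.02225; periods = 4·26 = 104.
A = 350,050·(1 + 0.02225)^104 ≈ 350,050·9.861441427307 ≈ 3,451,997.5716.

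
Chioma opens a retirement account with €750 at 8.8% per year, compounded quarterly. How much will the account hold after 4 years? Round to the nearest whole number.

€1,062

Periodic rate = 8.8%/4 = 0.022; periods = 4·4 = 16.
A = 750·(1 + 0.022)^16 ≈ 750·1.416492674 ≈ 1,062.3695.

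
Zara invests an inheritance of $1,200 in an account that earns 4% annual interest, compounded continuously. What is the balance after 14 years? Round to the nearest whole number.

A = P·e^(rt) = 1,200·e^(0.04·14) = 1,200·e^0.56.
e^0.56 ≈ 1.7506725, so A ≈ 2,100.8070.

$2,101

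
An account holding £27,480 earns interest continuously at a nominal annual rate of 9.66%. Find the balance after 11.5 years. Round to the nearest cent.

£83,459.25

A = P·e^(rt) = 27,480·e^(0.0966·11.5) = 27,480·e^1.1109.
e^1.1109 ≈ 3.0370905463, so A ≈ 83,459.2482.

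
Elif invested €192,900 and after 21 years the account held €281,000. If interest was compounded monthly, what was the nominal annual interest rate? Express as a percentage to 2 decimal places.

(1 + r/12)^252 = 281,000/192,900 = 1.45671.
1 + r/12 = 1.45671^(1/252) ≈ 1.001494, so r/12 ≈ 0.0014939.
r ≈ 12·0.0014939 = 1.79268%.

1.79%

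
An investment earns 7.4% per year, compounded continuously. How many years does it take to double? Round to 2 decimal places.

e^(0.074t) = 2, so 0.074t = ln 2 ≈ 0.69315.
t ≈ 0.69315/0.074 ≈ 9.3669.

9.37 years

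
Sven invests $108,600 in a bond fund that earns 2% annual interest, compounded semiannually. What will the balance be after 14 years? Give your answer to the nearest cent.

Periodic rate = 2%/2 = 0.01; periods = 2·14 = 28.
A = 108,600·(1 + 0.01)^28 ≈ 108,600·1.3212909669 ≈ 143,492.1990.

$143,492.20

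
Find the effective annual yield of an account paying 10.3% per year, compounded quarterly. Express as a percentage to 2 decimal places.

One year is 4 periods at 0.02575 each: (1 + 0.02575)^4 ≈ 1.107047.
EAR = 1.107047 − 1 ≈ 10.70471%.

10.70%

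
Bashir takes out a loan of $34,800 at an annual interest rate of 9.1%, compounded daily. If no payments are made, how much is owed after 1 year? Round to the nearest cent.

$38,114.93

Periodic rate = 9.1%/365 = 0.000249315; periods = 365·1 = 365.
A = 34,800·(1 + 0.091/365)^365 ≈ 34,800·1.0952565828 ≈ 38,114.9291.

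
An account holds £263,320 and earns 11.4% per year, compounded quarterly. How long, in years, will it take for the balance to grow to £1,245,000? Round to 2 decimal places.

13.82 years

(1 + 0.0285)^(4t) = 1,245,000/263,320 = 4.7281.
4t·ln(1 + 0.0285) = ln(4.7281); 4t = 1.5535/0.0281014 ≈ 55.2826.
t ≈ 13.8207 years.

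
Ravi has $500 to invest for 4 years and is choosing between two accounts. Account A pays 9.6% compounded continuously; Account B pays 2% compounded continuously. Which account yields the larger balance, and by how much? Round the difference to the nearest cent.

A: e^(0.096·4) = e^0.384 ≈ 1.46814544, so 500 × 1.46814544 ≈ 734.0727.
B: e^(0.02·4) = e^0.08 ≈ 1.08328707, so 500 × 1.08328707 ≈ 541.6435.
Difference ≈ 192.4292 in favor of A.

Account A, by $192.43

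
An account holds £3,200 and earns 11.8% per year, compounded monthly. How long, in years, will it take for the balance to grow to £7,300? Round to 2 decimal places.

7.02 years

We need (1 + 0.00983333)^(12t) = 2.2812, so 12t = ln 2.2812 / ln 1.009833 ≈ 84.2819.
t ≈ 84.2819/12 = 7.0235 years.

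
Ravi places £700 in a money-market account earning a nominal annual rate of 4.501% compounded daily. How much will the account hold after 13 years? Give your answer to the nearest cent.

£1,256.61

Growth factor = (1 + 0.04501/365)^4745 ≈ 1.795159589.
A ≈ 700 × 1.795159589 ≈ 1,256.6117.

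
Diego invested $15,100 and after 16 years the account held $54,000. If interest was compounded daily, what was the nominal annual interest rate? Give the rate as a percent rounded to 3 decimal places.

The 5840-period growth factor is 54,000/15,100 = 3.57616.
r/365 = 3.57616^(1/5840) − 1 ≈ 0.000218224, so r ≈ 365·0.000218224 = 7.96518%.

7.965%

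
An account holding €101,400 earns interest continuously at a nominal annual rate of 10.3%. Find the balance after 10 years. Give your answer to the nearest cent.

A = P·e^(rt) = 101,400·e^(0.103·10) = 101,400·e^1.03.
e^1.03 ≈ 2.8010658347, so A ≈ 284,028.0756.

€284,028.08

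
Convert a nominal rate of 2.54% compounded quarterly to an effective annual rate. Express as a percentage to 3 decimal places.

2.564%

One year is 4 periods at 0.00635 each: (1 + 0.00635)^4 ≈ 1.025643.
EAR = 1.025643 − 1 ≈ 2.56430%.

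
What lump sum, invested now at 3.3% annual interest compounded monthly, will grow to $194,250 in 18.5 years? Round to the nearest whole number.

Growth factor = (1 + 0.00275)^222 ≈ 1.83980961894.
P = 194,250/1.83980961894 ≈ 105,581.5765.

$105,582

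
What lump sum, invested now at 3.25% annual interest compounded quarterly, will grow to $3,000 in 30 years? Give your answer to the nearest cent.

Growth factor = (1 + 0.008125)^120 ≈ 2.640743187.
P = 3,000/2.640743187 ≈ 1,136.0438.

$1,136.04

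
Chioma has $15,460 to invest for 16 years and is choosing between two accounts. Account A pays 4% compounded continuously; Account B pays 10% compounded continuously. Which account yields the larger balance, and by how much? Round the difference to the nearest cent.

Account B, by $47,254.29

Account A growth factor: e^(0.04·16) = e^0.64 ≈ 1.8964808793; balance ≈ 29,319.5944.
Account B growth factor: e^(0.1·16) = e^1.6 ≈ 4.9530324244; balance ≈ 76,573.8813.
Account B is larger by 47,254.2869.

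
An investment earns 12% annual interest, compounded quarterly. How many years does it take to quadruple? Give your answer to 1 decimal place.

(1 + 0.03)^(4t) = 4.
4t = ln 4 / ln(1 + 0.03) ≈ 1.3863/0.0295588 ≈ 46.8995.
t ≈ 11.7249.

11.7 years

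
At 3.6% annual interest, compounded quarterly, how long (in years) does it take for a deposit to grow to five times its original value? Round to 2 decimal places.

(1 + 0.009)^(4t) = 5.
4t = ln 5 / ln(1 + 0.009) ≈ 1.6094/0.00895974 ≈ 179.6300.
t ≈ 44.9075.

44.91 years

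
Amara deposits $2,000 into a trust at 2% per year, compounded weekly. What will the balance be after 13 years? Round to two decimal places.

Periodic rate = 2%/52 = 0.000384615; periods = 52·13 = 676.
A = 2,000·(1 + 0.02/52)^676 ≈ 2,000·1.296865258 ≈ 2,593.7305.

$2,593.73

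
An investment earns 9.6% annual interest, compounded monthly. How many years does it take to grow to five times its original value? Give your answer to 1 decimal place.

16.8 years

(1 + 0.008)^(12t) = 5.
12t = ln 5 / ln(1 + 0.008) ≈ 1.6094/0.00796817 ≈ 201.9834.
t ≈ 16.8319.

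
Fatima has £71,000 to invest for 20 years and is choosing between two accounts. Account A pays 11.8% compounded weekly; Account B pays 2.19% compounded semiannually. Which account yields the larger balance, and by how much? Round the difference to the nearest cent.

Account A, by £640,189.44

A: (1 + 0.118/52)^1040 ≈ 10.5626727933, so 71,000 × 10.5626727933 ≈ 749,949.7683.
B: (1 + 0.01095)^40 ≈ 1.54592017139, so 71,000 × 1.54592017139 ≈ 109,760.3322.
Difference ≈ 640,189.4362 in favor of A.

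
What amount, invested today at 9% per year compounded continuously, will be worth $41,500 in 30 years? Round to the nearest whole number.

P = A·e^(−rt) = 41,500·e^(−2.7).
e^(−2.7) ≈ 0.06720551274, so P ≈ 2,789.0288.

$2,789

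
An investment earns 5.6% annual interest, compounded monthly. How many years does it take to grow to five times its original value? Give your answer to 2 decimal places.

28.81 years

(1 + 0.00466667)^(12t) = 5.
12t = ln 5 / ln(1 + 0.00466667) ≈ 1.6094/0.00465581 ≈ 345.6836.
t ≈ 28.8070.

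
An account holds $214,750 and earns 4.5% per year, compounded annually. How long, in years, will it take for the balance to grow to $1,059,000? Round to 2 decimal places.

(1 + 0.045)^t = 1,059,000/214,750 = 4.9313.
t·ln(1 + 0.045) = ln(4.9313); t = 1.5956/0.0440169 ≈ 36.2499.

36.25 years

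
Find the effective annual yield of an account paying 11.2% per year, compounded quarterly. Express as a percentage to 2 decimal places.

11.68%

EAR = (1 + 11.2%/4)^4 − 1 = (1 + 0.028)^4 − 1.
(1 + 0.028)^4 ≈ 1.116792, so EAR ≈ 11.67924%.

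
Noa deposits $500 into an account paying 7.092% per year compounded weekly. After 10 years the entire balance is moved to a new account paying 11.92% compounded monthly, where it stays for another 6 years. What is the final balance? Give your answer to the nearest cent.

After 10 years at 7.092%: 500 × 2.031382954 ≈ 1,015.6915.
Then 6 years at 11.92%: 1,015.6915 × 2.037393285 ≈ 2,069.3630.

$2,069.36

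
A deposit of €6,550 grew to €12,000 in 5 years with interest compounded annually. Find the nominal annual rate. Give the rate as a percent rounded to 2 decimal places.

12.87%

The 5-period growth factor is 12,000/6,550 = 1.83206.
r = 1.83206^(1/5) − 1 ≈ 0.128725, i.e. 12.87246%.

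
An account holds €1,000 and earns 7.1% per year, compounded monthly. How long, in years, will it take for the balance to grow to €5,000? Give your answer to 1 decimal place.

22.7 years

(1 + 0.00591667)^(12t) = 5,000/1,000 = 5.
12t·ln(1 + 0.00591667) = ln(5); 12t = 1.6094/0.00589923 ≈ 272.8216.
t ≈ 22.7351 years.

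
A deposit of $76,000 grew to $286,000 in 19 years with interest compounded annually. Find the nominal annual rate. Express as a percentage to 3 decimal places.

7.224%

The 19-period growth factor is 286,000/76,000 = 3.76316.
r = 3.76316^(1/19) − 1 ≈ 0.0722406, i.e. 7.22406%.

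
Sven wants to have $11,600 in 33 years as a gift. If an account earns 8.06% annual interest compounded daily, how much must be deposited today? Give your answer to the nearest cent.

Periodic rate = 8.06%/365 = 0.000220822; 12045 periods.
P = 11,600/(1 + 0.0806/365)^12045 ≈ 11,600/14.289233794 ≈ 811.8000.

$811.80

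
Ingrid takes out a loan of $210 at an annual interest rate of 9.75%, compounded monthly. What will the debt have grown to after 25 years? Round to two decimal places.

$2,379.77

Periodic rate = 9.75%/12 = 0.008125; periods = 12·25 = 300.
A = 210·(1 + 0.008125)^300 ≈ 210·11.33223103 ≈ 2,379.7685.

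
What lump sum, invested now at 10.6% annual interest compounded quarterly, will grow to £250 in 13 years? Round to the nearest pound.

£64

Growth factor = (1 + 0.0265)^52 ≈ 3.89641846.
P = 250/3.89641846 ≈ 64.1615.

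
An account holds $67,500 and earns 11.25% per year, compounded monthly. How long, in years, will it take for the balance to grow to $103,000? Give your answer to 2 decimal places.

3.77 years

(1 + 0.009375)^(12t) = 103,000/67,500 = 1.5259.
12t·ln(1 + 0.009375) = ln(1.5259); 12t = 0.4226/0.00933133 ≈ 45.2885.
t ≈ 3.7740 years.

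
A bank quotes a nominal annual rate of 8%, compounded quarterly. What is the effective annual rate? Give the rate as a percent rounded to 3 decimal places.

One year is 4 periods at 0.02 each: (1 + 0.02)^4 ≈ 1.082432.
EAR = 1.082432 − 1 ≈ 8.24322%.

8.243%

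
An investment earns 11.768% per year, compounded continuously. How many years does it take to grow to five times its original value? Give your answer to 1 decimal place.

13.7 years

e^(0.11768t) = 5, so 0.11768t = ln 5 ≈ 1.6094.
t ≈ 1.6094/0.11768 ≈ 13.6764.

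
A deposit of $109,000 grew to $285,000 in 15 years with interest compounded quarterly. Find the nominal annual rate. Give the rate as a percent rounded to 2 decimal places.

6.46%

(1 + r/4)^60 = 285,000/109,000 = 2.61468.
1 + r/4 = 2.61468^(1/60) ≈ 1.016148, so r/4 ≈ 0.016148.
r ≈ 4·0.016148 = 6.45921%.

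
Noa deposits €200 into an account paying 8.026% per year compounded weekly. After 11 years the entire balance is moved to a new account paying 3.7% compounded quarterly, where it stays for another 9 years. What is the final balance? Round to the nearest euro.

After 11 years at 8.026%: 200 × 2.41615968 ≈ 483.2319.
Then 9 years at 3.7%: 483.2319 × 1.39301339 ≈ 673.1486.

€673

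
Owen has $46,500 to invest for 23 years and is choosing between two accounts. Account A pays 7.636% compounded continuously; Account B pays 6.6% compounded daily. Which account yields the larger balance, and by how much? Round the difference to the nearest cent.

Account A growth factor: e^(0.07636·23) = e^1.75628 ≈ 5.79085529489; balance ≈ 269,274.7712.
Account B growth factor: (1 + 0.066/365)^8395 ≈ 4.5624637456; balance ≈ 212,154.5642.
Account A is larger by 57,120.2070.

Account A, by $57,120.21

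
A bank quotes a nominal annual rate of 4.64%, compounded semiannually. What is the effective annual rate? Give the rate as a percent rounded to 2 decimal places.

4.69%

EAR = (1 + 4.64%/2)^2 − 1 = (1 + 0.0232)^2 − 1.
(1 + 0.0232)^2 ≈ 1.046938, so EAR ≈ 4.69382%.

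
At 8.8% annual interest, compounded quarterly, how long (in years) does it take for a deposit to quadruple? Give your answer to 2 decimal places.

15.93 years

(1 + 0.022)^(4t) = 4.
4t = ln 4 / ln(1 + 0.022) ≈ 1.3863/0.0217615 ≈ 63.7040.
t ≈ 15.9260.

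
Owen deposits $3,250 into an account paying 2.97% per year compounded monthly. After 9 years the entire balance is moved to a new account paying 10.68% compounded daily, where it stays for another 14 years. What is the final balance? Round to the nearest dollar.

$18,927

Phase 1: 3,250·(1 + 0.002475)^108 ≈ 4,244.5031.
Phase 2: 4,244.5031·(1 + 0.1068/365)^5110 ≈ 18,927.3137.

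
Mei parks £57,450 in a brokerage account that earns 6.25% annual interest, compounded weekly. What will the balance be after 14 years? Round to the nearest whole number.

Periodic rate = 6.25%/52 = 0.00120192; periods = 52·14 = 728.
A = 57,450·(1 + 0.0625/52)^728 ≈ 57,450·2.39761520707 ≈ 137,742.9936.

£137,743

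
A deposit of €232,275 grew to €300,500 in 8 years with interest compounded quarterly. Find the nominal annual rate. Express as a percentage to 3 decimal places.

3.232%

(1 + r/4)^32 = 300,500/232,275 = 1.29373.
1 + r/4 = 1.29373^(1/32) ≈ 1.00808, so r/4 ≈ 0.00808015.
r ≈ 4·0.00808015 = 3.23206%.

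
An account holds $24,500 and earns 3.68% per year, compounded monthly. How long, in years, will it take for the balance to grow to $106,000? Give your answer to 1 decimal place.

(1 + 0.00306667)^(12t) = 106,000/24,500 = 4.3265.
12t·ln(1 + 0.00306667) = ln(4.3265); 12t = 1.4648/0.00306197 ≈ 478.3731.
t ≈ 39.8644 years.

39.9 years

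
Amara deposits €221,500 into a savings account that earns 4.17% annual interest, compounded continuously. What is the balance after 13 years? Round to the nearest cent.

A = P·e^(rt) = 221,500·e^(0.0417·13) = 221,500·e^0.5421.
e^0.5421 ≈ 1.71961426304, so A ≈ 380,894.5593.

€380,894.56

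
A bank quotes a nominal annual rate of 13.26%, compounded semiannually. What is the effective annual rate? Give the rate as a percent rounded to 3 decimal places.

One year is 2 periods at 0.0663 each: (1 + 0.0663)^2 ≈ 1.136996.
EAR = 1.136996 − 1 ≈ 13.69957%.

13.700%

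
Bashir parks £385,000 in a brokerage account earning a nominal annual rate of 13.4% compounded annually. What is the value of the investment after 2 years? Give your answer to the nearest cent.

Annual rate = 13.4% = 0.134; years = 2.
A = 385,000·(1 + 0.134)^2 ≈ 385,000·1.285956 ≈ 495,093.0600.

£495,093.06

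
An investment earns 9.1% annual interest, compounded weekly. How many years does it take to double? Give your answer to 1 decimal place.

(1 + 0.00175)^(52t) = 2.
52t = ln 2 / ln(1 + 0.00175) ≈ 0.69315/0.00174847 ≈ 396.4306.
t ≈ 7.6237.

7.6 years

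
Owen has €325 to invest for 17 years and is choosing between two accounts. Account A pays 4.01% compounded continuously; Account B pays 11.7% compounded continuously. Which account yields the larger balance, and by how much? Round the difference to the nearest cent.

A: e^(0.0401·17) = e^0.6817 ≈ 1.97723618, so 325 × 1.97723618 ≈ 642.6018.
B: e^(0.117·17) = e^1.989 ≈ 7.308221885, so 325 × 7.308221885 ≈ 2,375.1721.
Difference ≈ 1,732.5704 in favor of B.

Account B, by €1,732.57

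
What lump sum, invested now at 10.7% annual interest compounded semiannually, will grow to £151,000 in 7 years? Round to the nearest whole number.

Growth factor = (1 + 0.0535)^14 ≈ 2.07435727698.
P = 151,000/2.07435727698 ≈ 72,793.6319.

£72,794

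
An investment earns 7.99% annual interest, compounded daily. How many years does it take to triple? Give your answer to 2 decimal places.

13.75 years

(1 + 0.000218904)^(365t) = 3.
365t = ln 3 / ln(1 + 0.000218904) ≈ 1.0986/0.00021888 ≈ 5019.2412.
t ≈ 13.7513.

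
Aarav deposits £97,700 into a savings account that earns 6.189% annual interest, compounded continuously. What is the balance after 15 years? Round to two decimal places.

A = P·e^(rt) = 97,700·e^(0.06189·15) = 97,700·e^0.92835.
e^0.92835 ≈ 2.53033068568, so A ≈ 247,213.3080.

£247,213.31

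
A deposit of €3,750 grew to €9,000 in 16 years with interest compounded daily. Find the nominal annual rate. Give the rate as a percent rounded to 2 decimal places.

5.47%

(1 + r/365)^5840 = 9,000/3,750 = 2.4.
1 + r/365 = 2.4^(1/5840) ≈ 1.00015, so r/365 ≈ 0.00014992.
r ≈ 365·0.00014992 = 5.47209%.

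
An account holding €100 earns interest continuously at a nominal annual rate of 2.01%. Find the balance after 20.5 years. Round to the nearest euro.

A = P·e^(rt) = 100·e^(0.0201·20.5) = 100·e^0.41205.
e^0.41205 ≈ 1.50990993, so A ≈ 150.9910.

€151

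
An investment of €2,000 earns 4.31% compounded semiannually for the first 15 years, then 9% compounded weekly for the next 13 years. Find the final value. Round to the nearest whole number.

€12,204

After 15 years at 4.31%: 2,000 × 1.8957839579 ≈ 3,791.5679.
Then 13 years at 9%: 3,791.5679 × 3.2187357774 ≈ 12,204.0553.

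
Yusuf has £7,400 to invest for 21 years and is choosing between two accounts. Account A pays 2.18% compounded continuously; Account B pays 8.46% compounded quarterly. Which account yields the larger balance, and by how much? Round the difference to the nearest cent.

A: e^(0.0218·21) = e^0.4578 ≈ 1.5805928529, so 7,400 × 1.5805928529 ≈ 11,696.3871.
B: (1 + 0.02115)^84 ≈ 5.8012489304, so 7,400 × 5.8012489304 ≈ 42,929.2421.
Difference ≈ 31,232.8550 in favor of B.

Account B, by £31,232.85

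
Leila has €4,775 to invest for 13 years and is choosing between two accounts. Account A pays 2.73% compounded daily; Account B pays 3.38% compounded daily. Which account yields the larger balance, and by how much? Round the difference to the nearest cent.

Account B, by €600.34

Account A growth factor: (1 + 0.0273/365)^4745 ≈ 1.426019118; balance ≈ 6,809.2413.
Account B growth factor: (1 + 0.0338/365)^4745 ≈ 1.551744305; balance ≈ 7,409.5791.
Account B is larger by 600.3378.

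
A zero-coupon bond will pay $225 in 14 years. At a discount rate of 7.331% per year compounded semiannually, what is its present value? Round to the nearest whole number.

$82

Periodic rate = 7.331%/2 = 0.036655; 28 periods.
P = 225/(1 + 0.036655)^28 ≈ 225/2.74005265 ≈ 82.1152.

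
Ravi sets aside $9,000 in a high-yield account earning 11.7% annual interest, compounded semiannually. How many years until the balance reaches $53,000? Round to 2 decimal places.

15.59 years

We need (1 + 0.0585)^(2t) = 5.8889, so 2t = ln 5.8889 / ln 1.0585 ≈ 31.1870.
t ≈ 31.1870/2 = 15.5935 years.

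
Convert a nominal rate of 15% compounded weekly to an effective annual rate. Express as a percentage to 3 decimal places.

EAR = (1 + 15%/52)^52 − 1 = (1 + 0.00288462)^52 − 1.
(1 + 0.00288462)^52 ≈ 1.161583, so EAR ≈ 16.15834%.

16.158%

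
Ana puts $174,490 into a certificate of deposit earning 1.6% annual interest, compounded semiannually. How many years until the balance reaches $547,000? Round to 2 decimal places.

71.70 years

We need (1 + 0.008)^(2t) = 3.1349, so 2t = ln 3.1349 / ln 1.008 ≈ 143.3932.
t ≈ 143.3932/2 = 71.6966 years.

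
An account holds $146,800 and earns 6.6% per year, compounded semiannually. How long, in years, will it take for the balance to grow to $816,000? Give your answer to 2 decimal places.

26.42 years

We need (1 + 0.033)^(2t) = 5.5586, so 2t = ln 5.5586 / ln 1.033 ≈ 52.8331.
t ≈ 52.8331/2 = 26.4166 years.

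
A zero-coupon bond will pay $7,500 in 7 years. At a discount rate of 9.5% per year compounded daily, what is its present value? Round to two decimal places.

Growth factor = (1 + 0.095/365)^2555 ≈ 1.944322279.
P = 7,500/1.944322279 ≈ 3,857.3852.

$3,857.39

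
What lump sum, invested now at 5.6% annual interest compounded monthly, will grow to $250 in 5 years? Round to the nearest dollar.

Growth factor = (1 + 0.056/12)^60 ≈ 1.32226833.
P = 250/1.32226833 ≈ 189.0690.

$189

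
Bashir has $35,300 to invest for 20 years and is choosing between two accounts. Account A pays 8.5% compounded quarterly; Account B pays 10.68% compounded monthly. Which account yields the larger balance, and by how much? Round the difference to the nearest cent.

Account B, by $106,202.75

A: (1 + 0.02125)^80 ≈ 5.37731605611, so 35,300 × 5.37731605611 ≈ 189,819.2568.
B: (1 + 0.0089)^240 ≈ 8.38589245006, so 35,300 × 8.38589245006 ≈ 296,022.0035.
Difference ≈ 106,202.7467 in favor of B.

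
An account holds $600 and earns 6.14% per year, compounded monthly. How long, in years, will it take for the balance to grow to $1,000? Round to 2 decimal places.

8.34 years

(1 + 0.00511667)^(12t) = 1,000/600 = 1.6667.
12t·ln(1 + 0.00511667) = ln(1.6667); 12t = 0.51083/0.00510362 ≈ 100.0908.
t ≈ 8.3409 years.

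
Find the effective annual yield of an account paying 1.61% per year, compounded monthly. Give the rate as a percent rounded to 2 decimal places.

One year is 12 periods at 0.00134167 each: (1 + 0.00134167)^12 ≈ 1.016219.
EAR = 1.016219 − 1 ≈ 1.62193%.

1.62%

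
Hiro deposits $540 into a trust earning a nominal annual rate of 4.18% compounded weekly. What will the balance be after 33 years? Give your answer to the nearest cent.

Growth factor = (1 + 0.0418/52)^1716 ≈ 3.970316777.
A ≈ 540 × 3.970316777 ≈ 2,143.9711.

$2,143.97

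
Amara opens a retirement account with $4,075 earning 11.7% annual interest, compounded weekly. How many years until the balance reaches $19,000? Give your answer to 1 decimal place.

We need (1 + 0.00225)^(52t) = 4.6626, so 52t = ln 4.6626 / ln 1.00225 ≈ 685.0220.
t ≈ 685.0220/52 = 13.1735 years.

13.2 years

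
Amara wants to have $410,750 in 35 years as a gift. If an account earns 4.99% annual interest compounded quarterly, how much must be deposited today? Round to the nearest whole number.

Periodic rate = 4.99%/4 = 0.012475; 140 periods.
P = 410,750/(1 + 0.012475)^140 ≈ 410,750/5.67287456372 ≈ 72,405.9726.

$72,406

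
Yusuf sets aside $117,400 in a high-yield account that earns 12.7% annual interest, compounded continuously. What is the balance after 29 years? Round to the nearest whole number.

$4,668,471

A = P·e^(rt) = 117,400·e^(0.127·29) = 117,400·e^3.683.
e^3.683 ≈ 39.76551184211, so A ≈ 4,668,471.0903.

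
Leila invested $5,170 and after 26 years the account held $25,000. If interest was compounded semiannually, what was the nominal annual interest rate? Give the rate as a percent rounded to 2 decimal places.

(1 + r/2)^52 = 25,000/5,170 = 4.83559.
1 + r/2 = 4.83559^(1/52) ≈ 1.030772, so r/2 ≈ 0.0307717.
r ≈ 2·0.0307717 = 6.15434%.

6.15%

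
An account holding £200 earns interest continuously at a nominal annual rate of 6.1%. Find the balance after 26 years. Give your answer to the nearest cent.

£976.83

A = P·e^(rt) = 200·e^(0.061·26) = 200·e^1.586.
e^1.586 ≈ 4.88417311, so A ≈ 976.8346.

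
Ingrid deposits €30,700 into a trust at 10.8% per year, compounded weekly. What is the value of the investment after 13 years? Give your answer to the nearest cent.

Periodic rate = 10.8%/52 = 0.00207692; periods = 52·13 = 676.
A = 30,700·(1 + 0.108/52)^676 ≈ 30,700·4.06552959274 ≈ 124,811.7585.

€124,811.76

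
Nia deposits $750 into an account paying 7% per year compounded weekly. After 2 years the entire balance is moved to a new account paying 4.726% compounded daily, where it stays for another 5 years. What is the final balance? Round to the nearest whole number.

$1,093

Phase 1: 750·(1 + 0.07/52)^104 ≈ 862.6241.
Phase 2: 862.6241·(1 + 0.04726/365)^1825 ≈ 1,092.5435.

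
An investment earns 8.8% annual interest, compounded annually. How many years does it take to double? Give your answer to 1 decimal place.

8.2 years

(1 + 0.088)^t = 2.
t = ln 2 / ln(1 + 0.088) ≈ 0.69315/0.0843411 ≈ 8.2184.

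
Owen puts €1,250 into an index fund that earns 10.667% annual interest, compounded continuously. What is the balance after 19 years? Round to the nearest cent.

€9,486.54

A = P·e^(rt) = 1,250·e^(0.10667·19) = 1,250·e^2.02673.
e^2.02673 ≈ 7.58922896, so A ≈ 9,486.5362.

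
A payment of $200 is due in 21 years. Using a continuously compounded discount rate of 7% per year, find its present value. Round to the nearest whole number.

P = A·e^(−rt) = 200·e^(−1.47).
e^(−1.47) ≈ 0.229925485, so P ≈ 45.9851.

$46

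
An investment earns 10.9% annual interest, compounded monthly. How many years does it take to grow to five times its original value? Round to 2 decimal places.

14.83 years

(1 + 0.00908333)^(12t) = 5.
12t = ln 5 / ln(1 + 0.00908333) ≈ 1.6094/0.00904233 ≈ 177.9893.
t ≈ 14.8324.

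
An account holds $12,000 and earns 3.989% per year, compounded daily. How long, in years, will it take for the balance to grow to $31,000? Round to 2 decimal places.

23.79 years

(1 + 0.000109288)^(365t) = 31,000/12,000 = 2.5833.
365t·ln(1 + 0.000109288) = ln(2.5833); 365t = 0.94908/0.000109282 ≈ 8684.7163.
t ≈ 23.7937 years.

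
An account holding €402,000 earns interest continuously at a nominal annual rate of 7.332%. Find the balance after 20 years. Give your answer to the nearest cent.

€1,742,109.63

A = P·e^(rt) = 402,000·e^(0.07332·20) = 402,000·e^1.4664.
e^1.4664 ≈ 4.333606043809, so A ≈ 1,742,109.6296.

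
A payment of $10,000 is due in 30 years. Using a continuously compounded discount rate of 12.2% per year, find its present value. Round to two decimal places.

P = A·e^(−rt) = 10,000·e^(−3.66).
e^(−3.66) ≈ 0.02573251273, so P ≈ 257.3251.

$257.33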